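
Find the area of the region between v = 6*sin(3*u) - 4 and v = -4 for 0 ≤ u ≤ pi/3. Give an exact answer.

4

On [0, pi/3], (6*sin(3*u) - 4) - (-4) = 6*sin(3*u) is ≥ 0 throughout, so the area is a single integral of |6*sin(3*u)|.
∫[0,pi/3] (6*sin(3*u)) du = 4.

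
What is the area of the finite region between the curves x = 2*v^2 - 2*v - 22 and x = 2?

Both boundary curves give x as a function of v, so integrate with respect to v. Setting them equal: 2*v^2 - 2*v - 24 = 0, i.e. 2*(v - 4)*(v + 3) = 0, so they meet at v = -3, 4.
For v in [-3, 4], x = 2*v^2 - 2*v - 22 is on the left; area = ∫[-3,4] (-(2*v^2 - 2*v - 24)) dv = 343/3.

343/3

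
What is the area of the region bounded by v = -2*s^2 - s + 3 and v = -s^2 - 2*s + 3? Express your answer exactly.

Set the curves equal: -2*s^2 - s + 3 = -s^2 - 2*s + 3, so -s^2 + s = 0, which factors as -s*(s - 1) = 0. The curves meet at s = 0, 1.
On [0, 1], v = -2*s^2 - s + 3 is on top; that piece has area ∫[0,1] (-s^2 + s) ds = 1/6.

1/6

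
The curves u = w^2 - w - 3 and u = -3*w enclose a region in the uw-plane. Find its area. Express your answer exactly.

32/3

Both boundary curves give u as a function of w, so integrate with respect to w. Setting them equal: w^2 + 2*w - 3 = 0, i.e. (w - 1)*(w + 3) = 0, so they meet at w = -3, 1.
For w in [-3, 1], u = w^2 - w - 3 is on the left; area = ∫[-3,1] (-(w^2 + 2*w - 3)) dw = 32/3.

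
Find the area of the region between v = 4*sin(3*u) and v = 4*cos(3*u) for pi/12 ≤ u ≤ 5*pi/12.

8*sqrt(2)/3

On [pi/12, 5*pi/12], (4*sin(3*u)) - (4*cos(3*u)) = 4*sin(3*u) - 4*cos(3*u) is ≥ 0 throughout, so the area is a single integral of |4*sin(3*u) - 4*cos(3*u)|.
∫[pi/12,5*pi/12] (4*sin(3*u) - 4*cos(3*u)) du = 8*sqrt(2)/3.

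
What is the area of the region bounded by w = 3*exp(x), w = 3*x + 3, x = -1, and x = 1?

-6 - 3*exp(-1) + 3*exp(1)

On [-1, 1], (3*exp(x)) - (3*x + 3) = -3*x + 3*exp(x) - 3 is ≥ 0 throughout, so the area is a single integral of |-3*x + 3*exp(x) - 3|.
∫[-1,1] (-3*x + 3*exp(x) - 3) dx = -6 - 3*exp(-1) + 3*exp(1).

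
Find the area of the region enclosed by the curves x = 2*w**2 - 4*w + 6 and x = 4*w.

8/3

Both boundary curves give x as a function of w, so integrate with respect to w. Setting them equal: 2*w**2 - 8*w + 6 = 0, i.e. 2*(w - 3)*(w - 1) = 0, so they meet at w = 1, 3.
For w in [1, 3], x = 2*w**2 - 4*w + 6 is on the left; area = ∫[1,3] (-(2*w**2 - 8*w + 6)) dw = 8/3.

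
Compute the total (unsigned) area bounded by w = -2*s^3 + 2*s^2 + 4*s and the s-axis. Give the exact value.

The curve meets the s-axis where -2*s^3 + 2*s^2 + 4*s = 0, i.e. -2*s*(s - 2)*(s + 1) = 0, at s = -1, 0, 2.
On [-1, 0] the curve lies below the axis; ∫[-1,0] (-2*s^3 + 2*s^2 + 4*s) ds = -5/6, giving area 5/6.
On [0, 2] the curve lies above the axis; ∫[0,2] (-2*s^3 + 2*s^2 + 4*s) ds = 16/3, giving area 16/3.
Total area = 5/6 + 16/3 = 37/6.

37/6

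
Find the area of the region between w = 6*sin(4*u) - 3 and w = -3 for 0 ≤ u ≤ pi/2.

The difference (6*sin(4*u) - 3) - (-3) = 6*sin(4*u) changes sign at u = pi/4 inside [0, pi/2], so split the integral there.
∫[0,pi/4] (6*sin(4*u)) du = 3.
∫[pi/4,pi/2] (6*sin(4*u)) du = -3; the area of that piece is 3.
Total area = 3 + 3 = 6.

6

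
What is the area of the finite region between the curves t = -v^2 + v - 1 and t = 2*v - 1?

1/6

Both boundary curves give t as a function of v, so integrate with respect to v. Setting them equal: -v^2 - v = 0, i.e. -v*(v + 1) = 0, so they meet at v = -1, 0.
For v in [-1, 0], t = -v^2 + v - 1 is on the right; area = ∫[-1,0] (-v^2 - v) dv = 1/6.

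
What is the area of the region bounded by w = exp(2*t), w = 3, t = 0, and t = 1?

-11/2 + 3*log(3) + exp(2)/2

The difference (exp(2*t)) - (3) = exp(2*t) - 3 changes sign at t = log(3)/2 inside [0, 1], so split the integral there.
∫[0,log(3)/2] (exp(2*t) - 3) dt = 1 - 3*log(3)/2; the area of that piece is -1 + 3*log(3)/2.
∫[log(3)/2,1] (exp(2*t) - 3) dt = -9/2 + 3*log(3)/2 + exp(2)/2.
Total area = (-1 + 3*log(3)/2) + (-9/2 + 3*log(3)/2 + exp(2)/2) = -11/2 + 3*log(3) + exp(2)/2.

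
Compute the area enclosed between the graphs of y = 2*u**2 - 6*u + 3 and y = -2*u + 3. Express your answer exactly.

Set the curves equal: 2*u**2 - 6*u + 3 = -2*u + 3, so 2*u**2 - 4*u = 0, which factors as 2*u*(u - 2) = 0. The curves meet at u = 0, 2.
On [0, 2], y = -2*u + 3 is on top; that piece has area ∫[0,2] (-(2*u**2 - 4*u)) du = 8/3.

8/3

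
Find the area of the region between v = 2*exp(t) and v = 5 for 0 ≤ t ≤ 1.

The difference (2*exp(t)) - (5) = 2*exp(t) - 5 changes sign at t = log(5/2) inside [0, 1], so split the integral there.
∫[0,log(5/2)] (2*exp(t) - 5) dt = log(32/3125) + 3; the area of that piece is -3 + log(3125/32).
∫[log(5/2),1] (2*exp(t) - 5) dt = -10 - 5*log(2) + 2*exp(1) + 5*log(5).
Total area = (-3 + log(3125/32)) + (-10 - 5*log(2) + 2*exp(1) + 5*log(5)) = -13 - 10*log(2) + 2*exp(1) + 10*log(5).

-13 - 10*log(2) + 2*exp(1) + 10*log(5)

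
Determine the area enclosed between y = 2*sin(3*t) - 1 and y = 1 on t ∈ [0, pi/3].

On [0, pi/3], (2*sin(3*t) - 1) - (1) = 2*sin(3*t) - 2 is ≤ 0 throughout, so the area is a single integral of |2*sin(3*t) - 2|.
∫[0,pi/3] (2*sin(3*t) - 2) dt = 4/3 - 2*pi/3; the area of that piece is -4/3 + 2*pi/3.

-4/3 + 2*pi/3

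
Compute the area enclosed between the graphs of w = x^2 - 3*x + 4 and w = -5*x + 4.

Set the curves equal: x^2 - 3*x + 4 = -5*x + 4, so x^2 + 2*x = 0, which factors as x*(x + 2) = 0. The curves meet at x = -2, 0.
On [-2, 0], w = -5*x + 4 is on top; that piece has area ∫[-2,0] (-(x^2 + 2*x)) dx = 4/3.

4/3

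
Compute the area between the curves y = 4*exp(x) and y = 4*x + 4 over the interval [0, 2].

On [0, 2], (4*exp(x)) - (4*x + 4) = -4*x + 4*exp(x) - 4 is ≥ 0 throughout, so the area is a single integral of |-4*x + 4*exp(x) - 4|.
∫[0,2] (-4*x + 4*exp(x) - 4) dx = -20 + 4*exp(2).

-20 + 4*exp(2)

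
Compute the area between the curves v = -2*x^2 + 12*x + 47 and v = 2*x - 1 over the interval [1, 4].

On [1, 4], (-2*x^2 + 12*x + 47) - (2*x - 1) = -2*x^2 + 10*x + 48 is ≥ 0 throughout, so the area is a single integral of |-2*x^2 + 10*x + 48|.
∫[1,4] (-2*x^2 + 10*x + 48) dx = 177.

177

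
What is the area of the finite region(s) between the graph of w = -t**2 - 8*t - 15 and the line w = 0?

4/3

The curve meets the t-axis where -t**2 - 8*t - 15 = 0, i.e. -(t + 3)*(t + 5) = 0, at t = -5, -3.
On [-5, -3] the curve lies above the axis; ∫[-5,-3] (-t**2 - 8*t - 15) dt = 4/3, giving area 4/3.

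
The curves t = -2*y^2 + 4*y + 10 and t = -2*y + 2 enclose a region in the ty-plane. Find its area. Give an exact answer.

Both boundary curves give t as a function of y, so integrate with respect to y. Setting them equal: -2*y^2 + 6*y + 8 = 0, i.e. -2*(y - 4)*(y + 1) = 0, so they meet at y = -1, 4.
For y in [-1, 4], t = -2*y^2 + 4*y + 10 is on the right; area = ∫[-1,4] (-2*y^2 + 6*y + 8) dy = 125/3.

125/3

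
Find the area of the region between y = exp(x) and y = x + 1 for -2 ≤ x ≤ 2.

-4 - exp(-2) + exp(2)

On [-2, 2], (exp(x)) - (x + 1) = -x + exp(x) - 1 is ≥ 0 throughout, so the area is a single integral of |-x + exp(x) - 1|.
∫[-2,2] (-x + exp(x) - 1) dx = -4 - exp(-2) + exp(2).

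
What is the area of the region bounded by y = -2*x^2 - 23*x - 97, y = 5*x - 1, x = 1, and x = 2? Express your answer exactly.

On [1, 2], (-2*x^2 - 23*x - 97) - (5*x - 1) = -2*x^2 - 28*x - 96 is ≤ 0 throughout, so the area is a single integral of |-2*x^2 - 28*x - 96|.
∫[1,2] (-2*x^2 - 28*x - 96) dx = -428/3; the area of that piece is 428/3.

428/3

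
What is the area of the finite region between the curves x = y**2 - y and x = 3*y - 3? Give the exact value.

Both boundary curves give x as a function of y, so integrate with respect to y. Setting them equal: y**2 - 4*y + 3 = 0, i.e. (y - 3)*(y - 1) = 0, so they meet at y = 1, 3.
For y in [1, 3], x = y**2 - y is on the left; area = ∫[1,3] (-(y**2 - 4*y + 3)) dy = 4/3.

4/3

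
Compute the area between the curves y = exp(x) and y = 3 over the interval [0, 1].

On [0, 1], (exp(x)) - (3) = exp(x) - 3 is ≤ 0 throughout, so the area is a single integral of |exp(x) - 3|.
∫[0,1] (exp(x) - 3) dx = -4 + exp(1); the area of that piece is 4 - exp(1).

4 - exp(1)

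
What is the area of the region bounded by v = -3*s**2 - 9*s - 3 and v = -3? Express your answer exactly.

27/2

Set the curves equal: -3*s**2 - 9*s - 3 = -3, so -3*s**2 - 9*s = 0, which factors as -3*s*(s + 3) = 0. The curves meet at s = -3, 0.
On [-3, 0], v = -3*s**2 - 9*s - 3 is on top; that piece has area ∫[-3,0] (-3*s**2 - 9*s) ds = 27/2.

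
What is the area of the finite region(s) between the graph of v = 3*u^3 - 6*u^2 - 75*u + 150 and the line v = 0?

The curve meets the u-axis where 3*u^3 - 6*u^2 - 75*u + 150 = 0, i.e. 3*(u - 5)*(u - 2)*(u + 5) = 0, at u = -5, 2, 5.
On [-5, 2] the curve lies above the axis; ∫[-5,2] (3*u^3 - 6*u^2 - 75*u + 150) du = 4459/4, giving area 4459/4.
On [2, 5] the curve lies below the axis; ∫[2,5] (3*u^3 - 6*u^2 - 75*u + 150) du = -459/4, giving area 459/4.
Total area = 4459/4 + 459/4 = 2459/2.

2459/2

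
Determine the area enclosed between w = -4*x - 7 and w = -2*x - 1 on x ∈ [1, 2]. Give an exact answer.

9

On [1, 2], (-4*x - 7) - (-2*x - 1) = -2*x - 6 is ≤ 0 throughout, so the area is a single integral of |-2*x - 6|.
∫[1,2] (-2*x - 6) dx = -9; the area of that piece is 9.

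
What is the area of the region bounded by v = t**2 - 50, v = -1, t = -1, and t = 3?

On [-1, 3], (t**2 - 50) - (-1) = t**2 - 49 is ≤ 0 throughout, so the area is a single integral of |t**2 - 49|.
∫[-1,3] (t**2 - 49) dt = -560/3; the area of that piece is 560/3.

560/3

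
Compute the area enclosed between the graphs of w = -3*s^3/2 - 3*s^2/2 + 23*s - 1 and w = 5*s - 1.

937/8

Set the curves equal: -3*s^3/2 - 3*s^2/2 + 23*s - 1 = 5*s - 1, so -3*s^3/2 - 3*s^2/2 + 18*s = 0, which factors as -3*s*(s - 3)*(s + 4)/2 = 0. The curves meet at s = -4, 0, 3.
On [-4, 0], w = 5*s - 1 is on top; that piece has area ∫[-4,0] (-(-3*s^3/2 - 3*s^2/2 + 18*s)) ds = 80.
On [0, 3], w = -3*s^3/2 - 3*s^2/2 + 23*s - 1 is on top; that piece has area ∫[0,3] (-3*s^3/2 - 3*s^2/2 + 18*s) ds = 297/8.
Total enclosed area = 80 + 297/8 = 937/8.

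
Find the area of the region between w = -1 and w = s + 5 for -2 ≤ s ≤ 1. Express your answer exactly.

33/2

On [-2, 1], (-1) - (s + 5) = -s - 6 is ≤ 0 throughout, so the area is a single integral of |-s - 6|.
∫[-2,1] (-s - 6) ds = -33/2; the area of that piece is 33/2.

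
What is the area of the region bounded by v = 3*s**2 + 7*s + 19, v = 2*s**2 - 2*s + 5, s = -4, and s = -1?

61/6

The difference (3*s**2 + 7*s + 19) - (2*s**2 - 2*s + 5) = s**2 + 9*s + 14 changes sign at s = -2 inside [-4, -1], so split the integral there.
∫[-4,-2] (s**2 + 9*s + 14) ds = -22/3; the area of that piece is 22/3.
∫[-2,-1] (s**2 + 9*s + 14) ds = 17/6.
Total area = 22/3 + 17/6 = 61/6.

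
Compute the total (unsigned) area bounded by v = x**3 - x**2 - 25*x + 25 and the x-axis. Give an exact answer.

The curve meets the x-axis where x**3 - x**2 - 25*x + 25 = 0, i.e. (x - 5)*(x - 1)*(x + 5) = 0, at x = -5, 1, 5.
On [-5, 1] the curve lies above the axis; ∫[-5,1] (x**3 - x**2 - 25*x + 25) dx = 252, giving area 252.
On [1, 5] the curve lies below the axis; ∫[1,5] (x**3 - x**2 - 25*x + 25) dx = -256/3, giving area 256/3.
Total area = 252 + 256/3 = 1012/3.

1012/3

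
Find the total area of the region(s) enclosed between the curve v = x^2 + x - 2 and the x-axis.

9/2

The curve meets the x-axis where x^2 + x - 2 = 0, i.e. (x - 1)*(x + 2) = 0, at x = -2, 1.
On [-2, 1] the curve lies below the axis; ∫[-2,1] (x^2 + x - 2) dx = -9/2, giving area 9/2.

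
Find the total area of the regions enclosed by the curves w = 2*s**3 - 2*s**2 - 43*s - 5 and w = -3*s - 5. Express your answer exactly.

2521/6

Set the curves equal: 2*s**3 - 2*s**2 - 43*s - 5 = -3*s - 5, so 2*s**3 - 2*s**2 - 40*s = 0, which factors as 2*s*(s - 5)*(s + 4) = 0. The curves meet at s = -4, 0, 5.
On [-4, 0], w = 2*s**3 - 2*s**2 - 43*s - 5 is on top; that piece has area ∫[-4,0] (2*s**3 - 2*s**2 - 40*s) ds = 448/3.
On [0, 5], w = -3*s - 5 is on top; that piece has area ∫[0,5] (-(2*s**3 - 2*s**2 - 40*s)) ds = 1625/6.
Total enclosed area = 448/3 + 1625/6 = 2521/6.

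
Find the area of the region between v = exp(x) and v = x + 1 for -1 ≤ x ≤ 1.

-2 - exp(-1) + exp(1)

On [-1, 1], (exp(x)) - (x + 1) = -x + exp(x) - 1 is ≥ 0 throughout, so the area is a single integral of |-x + exp(x) - 1|.
∫[-1,1] (-x + exp(x) - 1) dx = -2 - exp(-1) + exp(1).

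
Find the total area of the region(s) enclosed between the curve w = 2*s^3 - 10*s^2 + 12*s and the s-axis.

The curve meets the s-axis where 2*s^3 - 10*s^2 + 12*s = 0, i.e. 2*s*(s - 3)*(s - 2) = 0, at s = 0, 2, 3.
On [0, 2] the curve lies above the axis; ∫[0,2] (2*s^3 - 10*s^2 + 12*s) ds = 16/3, giving area 16/3.
On [2, 3] the curve lies below the axis; ∫[2,3] (2*s^3 - 10*s^2 + 12*s) ds = -5/6, giving area 5/6.
Total area = 16/3 + 5/6 = 37/6.

37/6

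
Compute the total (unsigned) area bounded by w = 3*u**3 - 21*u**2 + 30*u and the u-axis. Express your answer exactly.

253/4

The curve meets the u-axis where 3*u**3 - 21*u**2 + 30*u = 0, i.e. 3*u*(u - 5)*(u - 2) = 0, at u = 0, 2, 5.
On [0, 2] the curve lies above the axis; ∫[0,2] (3*u**3 - 21*u**2 + 30*u) du = 16, giving area 16.
On [2, 5] the curve lies below the axis; ∫[2,5] (3*u**3 - 21*u**2 + 30*u) du = -189/4, giving area 189/4.
Total area = 16 + 189/4 = 253/4.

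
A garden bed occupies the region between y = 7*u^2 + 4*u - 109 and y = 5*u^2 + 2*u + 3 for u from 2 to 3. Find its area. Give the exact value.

283/3

On [2, 3], (7*u^2 + 4*u - 109) - (5*u^2 + 2*u + 3) = 2*u^2 + 2*u - 112 is ≤ 0 throughout, so the area is a single integral of |2*u^2 + 2*u - 112|.
∫[2,3] (2*u^2 + 2*u - 112) du = -283/3; the area of that piece is 283/3.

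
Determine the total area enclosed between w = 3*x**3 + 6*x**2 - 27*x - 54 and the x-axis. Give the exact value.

The curve meets the x-axis where 3*x**3 + 6*x**2 - 27*x - 54 = 0, i.e. 3*(x - 3)*(x + 2)*(x + 3) = 0, at x = -3, -2, 3.
On [-3, -2] the curve lies above the axis; ∫[-3,-2] (3*x**3 + 6*x**2 - 27*x - 54) dx = 11/4, giving area 11/4.
On [-2, 3] the curve lies below the axis; ∫[-2,3] (3*x**3 + 6*x**2 - 27*x - 54) dx = -875/4, giving area 875/4.
Total area = 11/4 + 875/4 = 443/2.

443/2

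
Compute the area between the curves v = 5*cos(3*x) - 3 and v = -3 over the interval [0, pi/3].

10/3

The difference (5*cos(3*x) - 3) - (-3) = 5*cos(3*x) changes sign at x = pi/6 inside [0, pi/3], so split the integral there.
∫[0,pi/6] (5*cos(3*x)) dx = 5/3.
∫[pi/6,pi/3] (5*cos(3*x)) dx = -5/3; the area of that piece is 5/3.
Total area = 5/3 + 5/3 = 10/3.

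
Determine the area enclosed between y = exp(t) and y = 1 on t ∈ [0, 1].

-2 + exp(1)

On [0, 1], (exp(t)) - (1) = exp(t) - 1 is ≥ 0 throughout, so the area is a single integral of |exp(t) - 1|.
∫[0,1] (exp(t) - 1) dt = -2 + exp(1).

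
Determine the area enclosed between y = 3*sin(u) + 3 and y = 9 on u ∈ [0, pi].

On [0, pi], (3*sin(u) + 3) - (9) = 3*sin(u) - 6 is ≤ 0 throughout, so the area is a single integral of |3*sin(u) - 6|.
∫[0,pi] (3*sin(u) - 6) du = 6 - 6*pi; the area of that piece is -6 + 6*pi.

-6 + 6*pi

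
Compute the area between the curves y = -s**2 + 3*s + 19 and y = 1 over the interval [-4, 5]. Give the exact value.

733/6

The difference (-s**2 + 3*s + 19) - (1) = -s**2 + 3*s + 18 changes sign at s = -3 inside [-4, 5], so split the integral there.
∫[-4,-3] (-s**2 + 3*s + 18) ds = -29/6; the area of that piece is 29/6.
∫[-3,5] (-s**2 + 3*s + 18) ds = 352/3.
Total area = 29/6 + 352/3 = 733/6.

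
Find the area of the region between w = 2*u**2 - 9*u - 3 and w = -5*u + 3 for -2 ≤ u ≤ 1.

46/3

The difference (2*u**2 - 9*u - 3) - (-5*u + 3) = 2*u**2 - 4*u - 6 changes sign at u = -1 inside [-2, 1], so split the integral there.
∫[-2,-1] (2*u**2 - 4*u - 6) du = 14/3.
∫[-1,1] (2*u**2 - 4*u - 6) du = -32/3; the area of that piece is 32/3.
Total area = 14/3 + 32/3 = 46/3.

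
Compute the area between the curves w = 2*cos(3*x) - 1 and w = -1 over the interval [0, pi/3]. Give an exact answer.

The difference (2*cos(3*x) - 1) - (-1) = 2*cos(3*x) changes sign at x = pi/6 inside [0, pi/3], so split the integral there.
∫[0,pi/6] (2*cos(3*x)) dx = 2/3.
∫[pi/6,pi/3] (2*cos(3*x)) dx = -2/3; the area of that piece is 2/3.
Total area = 2/3 + 2/3 = 4/3.

4/3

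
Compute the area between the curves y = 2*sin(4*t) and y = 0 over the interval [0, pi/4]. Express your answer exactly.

On [0, pi/4], (2*sin(4*t)) - (0) = 2*sin(4*t) is ≥ 0 throughout, so the area is a single integral of |2*sin(4*t)|.
∫[0,pi/4] (2*sin(4*t)) dt = 1.

1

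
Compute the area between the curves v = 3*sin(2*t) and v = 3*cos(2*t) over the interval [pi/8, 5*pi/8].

On [pi/8, 5*pi/8], (3*sin(2*t)) - (3*cos(2*t)) = 3*sin(2*t) - 3*cos(2*t) is ≥ 0 throughout, so the area is a single integral of |3*sin(2*t) - 3*cos(2*t)|.
∫[pi/8,5*pi/8] (3*sin(2*t) - 3*cos(2*t)) dt = 3*sqrt(2).

3*sqrt(2)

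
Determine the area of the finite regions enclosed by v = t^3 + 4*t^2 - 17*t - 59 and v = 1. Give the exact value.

3901/12

Set the curves equal: t^3 + 4*t^2 - 17*t - 59 = 1, so t^3 + 4*t^2 - 17*t - 60 = 0, which factors as (t - 4)*(t + 3)*(t + 5) = 0. The curves meet at t = -5, -3, 4.
On [-5, -3], v = t^3 + 4*t^2 - 17*t - 59 is on top; that piece has area ∫[-5,-3] (t^3 + 4*t^2 - 17*t - 60) dt = 32/3.
On [-3, 4], v = 1 is on top; that piece has area ∫[-3,4] (-(t^3 + 4*t^2 - 17*t - 60)) dt = 3773/12.
Total enclosed area = 32/3 + 3773/12 = 3901/12.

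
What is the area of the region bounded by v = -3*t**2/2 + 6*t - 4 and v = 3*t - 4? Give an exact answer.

2

Set the curves equal: -3*t**2/2 + 6*t - 4 = 3*t - 4, so -3*t**2/2 + 3*t = 0, which factors as -3*t*(t - 2)/2 = 0. The curves meet at t = 0, 2.
On [0, 2], v = -3*t**2/2 + 6*t - 4 is on top; that piece has area ∫[0,2] (-3*t**2/2 + 3*t) dt = 2.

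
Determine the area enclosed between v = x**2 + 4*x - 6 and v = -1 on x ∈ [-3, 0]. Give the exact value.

On [-3, 0], (x**2 + 4*x - 6) - (-1) = x**2 + 4*x - 5 is ≤ 0 throughout, so the area is a single integral of |x**2 + 4*x - 5|.
∫[-3,0] (x**2 + 4*x - 5) dx = -24; the area of that piece is 24.

24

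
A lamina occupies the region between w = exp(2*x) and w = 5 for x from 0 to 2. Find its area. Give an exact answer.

-29/2 + 5*log(5) + exp(4)/2

The difference (exp(2*x)) - (5) = exp(2*x) - 5 changes sign at x = log(5)/2 inside [0, 2], so split the integral there.
∫[0,log(5)/2] (exp(2*x) - 5) dx = 2 - 5*log(5)/2; the area of that piece is -2 + 5*log(5)/2.
∫[log(5)/2,2] (exp(2*x) - 5) dx = -25/2 + 5*log(5)/2 + exp(4)/2.
Total area = (-2 + 5*log(5)/2) + (-25/2 + 5*log(5)/2 + exp(4)/2) = -29/2 + 5*log(5) + exp(4)/2.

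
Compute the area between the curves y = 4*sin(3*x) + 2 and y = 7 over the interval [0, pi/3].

-8/3 + 5*pi/3

On [0, pi/3], (4*sin(3*x) + 2) - (7) = 4*sin(3*x) - 5 is ≤ 0 throughout, so the area is a single integral of |4*sin(3*x) - 5|.
∫[0,pi/3] (4*sin(3*x) - 5) dx = 8/3 - 5*pi/3; the area of that piece is -8/3 + 5*pi/3.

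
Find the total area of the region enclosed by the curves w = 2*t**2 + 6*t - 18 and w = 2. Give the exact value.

343/3

Set the curves equal: 2*t**2 + 6*t - 18 = 2, so 2*t**2 + 6*t - 20 = 0, which factors as 2*(t - 2)*(t + 5) = 0. The curves meet at t = -5, 2.
On [-5, 2], w = 2 is on top; that piece has area ∫[-5,2] (-(2*t**2 + 6*t - 20)) dt = 343/3.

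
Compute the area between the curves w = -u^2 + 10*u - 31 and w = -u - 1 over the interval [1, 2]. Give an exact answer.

On [1, 2], (-u^2 + 10*u - 31) - (-u - 1) = -u^2 + 11*u - 30 is ≤ 0 throughout, so the area is a single integral of |-u^2 + 11*u - 30|.
∫[1,2] (-u^2 + 11*u - 30) du = -95/6; the area of that piece is 95/6.

95/6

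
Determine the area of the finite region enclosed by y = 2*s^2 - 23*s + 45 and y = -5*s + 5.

1/3

Set the curves equal: 2*s^2 - 23*s + 45 = -5*s + 5, so 2*s^2 - 18*s + 40 = 0, which factors as 2*(s - 5)*(s - 4) = 0. The curves meet at s = 4, 5.
On [4, 5], y = -5*s + 5 is on top; that piece has area ∫[4,5] (-(2*s^2 - 18*s + 40)) ds = 1/3.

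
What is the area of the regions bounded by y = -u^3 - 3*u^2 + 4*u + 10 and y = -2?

131/4

Set the curves equal: -u^3 - 3*u^2 + 4*u + 10 = -2, so -u^3 - 3*u^2 + 4*u + 12 = 0, which factors as -(u - 2)*(u + 2)*(u + 3) = 0. The curves meet at u = -3, -2, 2.
On [-3, -2], y = -2 is on top; that piece has area ∫[-3,-2] (-(-u^3 - 3*u^2 + 4*u + 12)) du = 3/4.
On [-2, 2], y = -u^3 - 3*u^2 + 4*u + 10 is on top; that piece has area ∫[-2,2] (-u^3 - 3*u^2 + 4*u + 12) du = 32.
Total enclosed area = 3/4 + 32 = 131/4.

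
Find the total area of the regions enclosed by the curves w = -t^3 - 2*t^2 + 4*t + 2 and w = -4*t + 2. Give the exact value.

Set the curves equal: -t^3 - 2*t^2 + 4*t + 2 = -4*t + 2, so -t^3 - 2*t^2 + 8*t = 0, which factors as -t*(t - 2)*(t + 4) = 0. The curves meet at t = -4, 0, 2.
On [-4, 0], w = -4*t + 2 is on top; that piece has area ∫[-4,0] (-(-t^3 - 2*t^2 + 8*t)) dt = 128/3.
On [0, 2], w = -t^3 - 2*t^2 + 4*t + 2 is on top; that piece has area ∫[0,2] (-t^3 - 2*t^2 + 8*t) dt = 20/3.
Total enclosed area = 128/3 + 20/3 = 148/3.

148/3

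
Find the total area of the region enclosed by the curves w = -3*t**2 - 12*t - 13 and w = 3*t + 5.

Set the curves equal: -3*t**2 - 12*t - 13 = 3*t + 5, so -3*t**2 - 15*t - 18 = 0, which factors as -3*(t + 2)*(t + 3) = 0. The curves meet at t = -3, -2.
On [-3, -2], w = -3*t**2 - 12*t - 13 is on top; that piece has area ∫[-3,-2] (-3*t**2 - 15*t - 18) dt = 1/2.

1/2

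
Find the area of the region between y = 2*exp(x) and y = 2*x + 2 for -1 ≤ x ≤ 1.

On [-1, 1], (2*exp(x)) - (2*x + 2) = -2*x + 2*exp(x) - 2 is ≥ 0 throughout, so the area is a single integral of |-2*x + 2*exp(x) - 2|.
∫[-1,1] (-2*x + 2*exp(x) - 2) dx = -4 - 2*exp(-1) + 2*exp(1).

-4 - 2*exp(-1) + 2*exp(1)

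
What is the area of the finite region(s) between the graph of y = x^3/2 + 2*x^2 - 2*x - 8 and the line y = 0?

74/3

The curve meets the x-axis where x^3/2 + 2*x^2 - 2*x - 8 = 0, i.e. (x - 2)*(x + 2)*(x + 4)/2 = 0, at x = -4, -2, 2.
On [-4, -2] the curve lies above the axis; ∫[-4,-2] (x^3/2 + 2*x^2 - 2*x - 8) dx = 10/3, giving area 10/3.
On [-2, 2] the curve lies below the axis; ∫[-2,2] (x^3/2 + 2*x^2 - 2*x - 8) dx = -64/3, giving area 64/3.
Total area = 10/3 + 64/3 = 74/3.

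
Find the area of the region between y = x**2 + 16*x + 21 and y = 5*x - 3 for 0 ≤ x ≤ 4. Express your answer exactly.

On [0, 4], (x**2 + 16*x + 21) - (5*x - 3) = x**2 + 11*x + 24 is ≥ 0 throughout, so the area is a single integral of |x**2 + 11*x + 24|.
∫[0,4] (x**2 + 11*x + 24) dx = 616/3.

616/3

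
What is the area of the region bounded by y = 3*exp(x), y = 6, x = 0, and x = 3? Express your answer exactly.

-27 + 12*log(2) + 3*exp(3)

The difference (3*exp(x)) - (6) = 3*exp(x) - 6 changes sign at x = log(2) inside [0, 3], so split the integral there.
∫[0,log(2)] (3*exp(x) - 6) dx = 3 - log(64); the area of that piece is -3 + log(64).
∫[log(2),3] (3*exp(x) - 6) dx = -24 + 6*log(2) + 3*exp(3).
Total area = (-3 + log(64)) + (-24 + 6*log(2) + 3*exp(3)) = -27 + 12*log(2) + 3*exp(3).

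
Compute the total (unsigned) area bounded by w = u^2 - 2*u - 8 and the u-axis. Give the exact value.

The curve meets the u-axis where u^2 - 2*u - 8 = 0, i.e. (u - 4)*(u + 2) = 0, at u = -2, 4.
On [-2, 4] the curve lies below the axis; ∫[-2,4] (u^2 - 2*u - 8) du = -36, giving area 36.

36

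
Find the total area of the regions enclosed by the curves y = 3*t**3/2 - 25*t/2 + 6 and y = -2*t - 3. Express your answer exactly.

Set the curves equal: 3*t**3/2 - 25*t/2 + 6 = -2*t - 3, so 3*t**3/2 - 21*t/2 + 9 = 0, which factors as 3*(t - 2)*(t - 1)*(t + 3)/2 = 0. The curves meet at t = -3, 1, 2.
On [-3, 1], y = 3*t**3/2 - 25*t/2 + 6 is on top; that piece has area ∫[-3,1] (3*t**3/2 - 21*t/2 + 9) dt = 48.
On [1, 2], y = -2*t - 3 is on top; that piece has area ∫[1,2] (-(3*t**3/2 - 21*t/2 + 9)) dt = 9/8.
Total enclosed area = 48 + 9/8 = 393/8.

393/8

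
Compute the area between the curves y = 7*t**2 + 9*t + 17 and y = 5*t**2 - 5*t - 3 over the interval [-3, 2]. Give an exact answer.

The difference (7*t**2 + 9*t + 17) - (5*t**2 - 5*t - 3) = 2*t**2 + 14*t + 20 changes sign at t = -2 inside [-3, 2], so split the integral there.
∫[-3,-2] (2*t**2 + 14*t + 20) dt = -7/3; the area of that piece is 7/3.
∫[-2,2] (2*t**2 + 14*t + 20) dt = 272/3.
Total area = 7/3 + 272/3 = 93.

93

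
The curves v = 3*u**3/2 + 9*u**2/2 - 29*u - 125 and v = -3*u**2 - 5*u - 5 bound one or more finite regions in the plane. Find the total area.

5137/8

Set the curves equal: 3*u**3/2 + 9*u**2/2 - 29*u - 125 = -3*u**2 - 5*u - 5, so 3*u**3/2 + 15*u**2/2 - 24*u - 120 = 0, which factors as 3*(u - 4)*(u + 4)*(u + 5)/2 = 0. The curves meet at u = -5, -4, 4.
On [-5, -4], v = 3*u**3/2 + 9*u**2/2 - 29*u - 125 is on top; that piece has area ∫[-5,-4] (3*u**3/2 + 15*u**2/2 - 24*u - 120) du = 17/8.
On [-4, 4], v = -3*u**2 - 5*u - 5 is on top; that piece has area ∫[-4,4] (-(3*u**3/2 + 15*u**2/2 - 24*u - 120)) du = 640.
Total enclosed area = 17/8 + 640 = 5137/8.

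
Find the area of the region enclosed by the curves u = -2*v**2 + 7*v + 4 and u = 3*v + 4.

8/3

Both boundary curves give u as a function of v, so integrate with respect to v. Setting them equal: -2*v**2 + 4*v = 0, i.e. -2*v*(v - 2) = 0, so they meet at v = 0, 2.
For v in [0, 2], u = -2*v**2 + 7*v + 4 is on the right; area = ∫[0,2] (-2*v**2 + 4*v) dv = 8/3.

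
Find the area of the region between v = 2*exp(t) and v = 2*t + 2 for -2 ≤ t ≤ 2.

On [-2, 2], (2*exp(t)) - (2*t + 2) = -2*t + 2*exp(t) - 2 is ≥ 0 throughout, so the area is a single integral of |-2*t + 2*exp(t) - 2|.
∫[-2,2] (-2*t + 2*exp(t) - 2) dt = -8 - 2*exp(-2) + 2*exp(2).

-8 - 2*exp(-2) + 2*exp(2)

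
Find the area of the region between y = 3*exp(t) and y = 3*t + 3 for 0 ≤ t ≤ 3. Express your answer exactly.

On [0, 3], (3*exp(t)) - (3*t + 3) = -3*t + 3*exp(t) - 3 is ≥ 0 throughout, so the area is a single integral of |-3*t + 3*exp(t) - 3|.
∫[0,3] (-3*t + 3*exp(t) - 3) dt = -51/2 + 3*exp(3).

-51/2 + 3*exp(3)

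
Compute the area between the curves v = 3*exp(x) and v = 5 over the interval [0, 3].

-22 - 10*log(3) + 10*log(5) + 3*exp(3)

The difference (3*exp(x)) - (5) = 3*exp(x) - 5 changes sign at x = log(5/3) inside [0, 3], so split the integral there.
∫[0,log(5/3)] (3*exp(x) - 5) dx = log(243/3125) + 2; the area of that piece is -2 + log(3125/243).
∫[log(5/3),3] (3*exp(x) - 5) dx = -20 - 5*log(3) + 5*log(5) + 3*exp(3).
Total area = (-2 + log(3125/243)) + (-20 - 5*log(3) + 5*log(5) + 3*exp(3)) = -22 - 10*log(3) + 10*log(5) + 3*exp(3).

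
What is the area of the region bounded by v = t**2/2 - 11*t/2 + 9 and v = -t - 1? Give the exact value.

1/12

Set the curves equal: t**2/2 - 11*t/2 + 9 = -t - 1, so t**2/2 - 9*t/2 + 10 = 0, which factors as (t - 5)*(t - 4)/2 = 0. The curves meet at t = 4, 5.
On [4, 5], v = -t - 1 is on top; that piece has area ∫[4,5] (-(t**2/2 - 9*t/2 + 10)) dt = 1/12.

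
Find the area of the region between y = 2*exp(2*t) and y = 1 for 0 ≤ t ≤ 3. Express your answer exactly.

On [0, 3], (2*exp(2*t)) - (1) = 2*exp(2*t) - 1 is ≥ 0 throughout, so the area is a single integral of |2*exp(2*t) - 1|.
∫[0,3] (2*exp(2*t) - 1) dt = -4 + exp(6).

-4 + exp(6)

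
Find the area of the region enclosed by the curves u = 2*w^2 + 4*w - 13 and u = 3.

Both boundary curves give u as a function of w, so integrate with respect to w. Setting them equal: 2*w^2 + 4*w - 16 = 0, i.e. 2*(w - 2)*(w + 4) = 0, so they meet at w = -4, 2.
For w in [-4, 2], u = 2*w^2 + 4*w - 13 is on the left; area = ∫[-4,2] (-(2*w^2 + 4*w - 16)) dw = 72.

72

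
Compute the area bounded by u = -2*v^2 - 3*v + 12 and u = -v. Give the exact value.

Both boundary curves give u as a function of v, so integrate with respect to v. Setting them equal: -2*v^2 - 2*v + 12 = 0, i.e. -2*(v - 2)*(v + 3) = 0, so they meet at v = -3, 2.
For v in [-3, 2], u = -2*v^2 - 3*v + 12 is on the right; area = ∫[-3,2] (-2*v^2 - 2*v + 12) dv = 125/3.

125/3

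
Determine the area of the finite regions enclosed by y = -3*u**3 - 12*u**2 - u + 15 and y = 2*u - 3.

71/2

Set the curves equal: -3*u**3 - 12*u**2 - u + 15 = 2*u - 3, so -3*u**3 - 12*u**2 - 3*u + 18 = 0, which factors as -3*(u - 1)*(u + 2)*(u + 3) = 0. The curves meet at u = -3, -2, 1.
On [-3, -2], y = 2*u - 3 is on top; that piece has area ∫[-3,-2] (-(-3*u**3 - 12*u**2 - 3*u + 18)) du = 7/4.
On [-2, 1], y = -3*u**3 - 12*u**2 - u + 15 is on top; that piece has area ∫[-2,1] (-3*u**3 - 12*u**2 - 3*u + 18) du = 135/4.
Total enclosed area = 7/4 + 135/4 = 71/2.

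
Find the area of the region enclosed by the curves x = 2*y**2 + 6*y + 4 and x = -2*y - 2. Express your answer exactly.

8/3

Both boundary curves give x as a function of y, so integrate with respect to y. Setting them equal: 2*y**2 + 8*y + 6 = 0, i.e. 2*(y + 1)*(y + 3) = 0, so they meet at y = -3, -1.
For y in [-3, -1], x = 2*y**2 + 6*y + 4 is on the left; area = ∫[-3,-1] (-(2*y**2 + 8*y + 6)) dy = 8/3.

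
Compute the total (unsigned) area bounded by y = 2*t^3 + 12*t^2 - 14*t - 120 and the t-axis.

The curve meets the t-axis where 2*t^3 + 12*t^2 - 14*t - 120 = 0, i.e. 2*(t - 3)*(t + 4)*(t + 5) = 0, at t = -5, -4, 3.
On [-5, -4] the curve lies above the axis; ∫[-5,-4] (2*t^3 + 12*t^2 - 14*t - 120) dt = 5/2, giving area 5/2.
On [-4, 3] the curve lies below the axis; ∫[-4,3] (2*t^3 + 12*t^2 - 14*t - 120) dt = -1029/2, giving area 1029/2.
Total area = 5/2 + 1029/2 = 517.

517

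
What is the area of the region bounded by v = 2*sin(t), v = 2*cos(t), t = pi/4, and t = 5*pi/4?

On [pi/4, 5*pi/4], (2*sin(t)) - (2*cos(t)) = 2*sin(t) - 2*cos(t) is ≥ 0 throughout, so the area is a single integral of |2*sin(t) - 2*cos(t)|.
∫[pi/4,5*pi/4] (2*sin(t) - 2*cos(t)) dt = 4*sqrt(2).

4*sqrt(2)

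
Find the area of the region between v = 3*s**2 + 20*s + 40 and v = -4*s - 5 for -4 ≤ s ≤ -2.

6

The difference (3*s**2 + 20*s + 40) - (-4*s - 5) = 3*s**2 + 24*s + 45 changes sign at s = -3 inside [-4, -2], so split the integral there.
∫[-4,-3] (3*s**2 + 24*s + 45) ds = -2; the area of that piece is 2.
∫[-3,-2] (3*s**2 + 24*s + 45) ds = 4.
Total area = 2 + 4 = 6.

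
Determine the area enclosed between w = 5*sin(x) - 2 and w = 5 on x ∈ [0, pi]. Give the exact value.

On [0, pi], (5*sin(x) - 2) - (5) = 5*sin(x) - 7 is ≤ 0 throughout, so the area is a single integral of |5*sin(x) - 7|.
∫[0,pi] (5*sin(x) - 7) dx = 10 - 7*pi; the area of that piece is -10 + 7*pi.

-10 + 7*pi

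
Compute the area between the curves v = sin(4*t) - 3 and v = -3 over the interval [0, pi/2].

The difference (sin(4*t) - 3) - (-3) = sin(4*t) changes sign at t = pi/4 inside [0, pi/2], so split the integral there.
∫[0,pi/4] (sin(4*t)) dt = 1/2.
∫[pi/4,pi/2] (sin(4*t)) dt = -1/2; the area of that piece is 1/2.
Total area = 1/2 + 1/2 = 1.

1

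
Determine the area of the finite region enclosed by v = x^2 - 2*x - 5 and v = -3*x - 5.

1/6

Set the curves equal: x^2 - 2*x - 5 = -3*x - 5, so x^2 + x = 0, which factors as x*(x + 1) = 0. The curves meet at x = -1, 0.
On [-1, 0], v = -3*x - 5 is on top; that piece has area ∫[-1,0] (-(x^2 + x)) dx = 1/6.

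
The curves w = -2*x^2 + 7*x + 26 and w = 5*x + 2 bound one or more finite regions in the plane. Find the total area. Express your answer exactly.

343/3

Set the curves equal: -2*x^2 + 7*x + 26 = 5*x + 2, so -2*x^2 + 2*x + 24 = 0, which factors as -2*(x - 4)*(x + 3) = 0. The curves meet at x = -3, 4.
On [-3, 4], w = -2*x^2 + 7*x + 26 is on top; that piece has area ∫[-3,4] (-2*x^2 + 2*x + 24) dx = 343/3.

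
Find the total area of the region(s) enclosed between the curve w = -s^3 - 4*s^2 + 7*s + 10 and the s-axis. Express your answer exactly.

The curve meets the s-axis where -s^3 - 4*s^2 + 7*s + 10 = 0, i.e. -(s - 2)*(s + 1)*(s + 5) = 0, at s = -5, -1, 2.
On [-5, -1] the curve lies below the axis; ∫[-5,-1] (-s^3 - 4*s^2 + 7*s + 10) ds = -160/3, giving area 160/3.
On [-1, 2] the curve lies above the axis; ∫[-1,2] (-s^3 - 4*s^2 + 7*s + 10) ds = 99/4, giving area 99/4.
Total area = 160/3 + 99/4 = 937/12.

937/12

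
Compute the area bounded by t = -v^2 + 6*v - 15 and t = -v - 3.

Both boundary curves give t as a function of v, so integrate with respect to v. Setting them equal: -v^2 + 7*v - 12 = 0, i.e. -(v - 4)*(v - 3) = 0, so they meet at v = 3, 4.
For v in [3, 4], t = -v^2 + 6*v - 15 is on the right; area = ∫[3,4] (-v^2 + 7*v - 12) dv = 1/6.

1/6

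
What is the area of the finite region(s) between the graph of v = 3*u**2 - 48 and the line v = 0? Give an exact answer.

256

The curve meets the u-axis where 3*u**2 - 48 = 0, i.e. 3*(u - 4)*(u + 4) = 0, at u = -4, 4.
On [-4, 4] the curve lies below the axis; ∫[-4,4] (3*u**2 - 48) du = -256, giving area 256.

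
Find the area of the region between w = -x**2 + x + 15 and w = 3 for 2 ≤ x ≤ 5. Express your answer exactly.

The difference (-x**2 + x + 15) - (3) = -x**2 + x + 12 changes sign at x = 4 inside [2, 5], so split the integral there.
∫[2,4] (-x**2 + x + 12) dx = 34/3.
∫[4,5] (-x**2 + x + 12) dx = -23/6; the area of that piece is 23/6.
Total area = 34/3 + 23/6 = 91/6.

91/6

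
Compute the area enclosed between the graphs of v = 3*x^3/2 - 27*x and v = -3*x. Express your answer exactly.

Set the curves equal: 3*x^3/2 - 27*x = -3*x, so 3*x^3/2 - 24*x = 0, which factors as 3*x*(x - 4)*(x + 4)/2 = 0. The curves meet at x = -4, 0, 4.
On [-4, 0], v = 3*x^3/2 - 27*x is on top; that piece has area ∫[-4,0] (3*x^3/2 - 24*x) dx = 96.
On [0, 4], v = -3*x is on top; that piece has area ∫[0,4] (-(3*x^3/2 - 24*x)) dx = 96.
Total enclosed area = 96 + 96 = 192.

192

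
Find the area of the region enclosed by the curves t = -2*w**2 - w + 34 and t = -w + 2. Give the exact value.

Both boundary curves give t as a function of w, so integrate with respect to w. Setting them equal: -2*w**2 + 32 = 0, i.e. -2*(w - 4)*(w + 4) = 0, so they meet at w = -4, 4.
For w in [-4, 4], t = -2*w**2 - w + 34 is on the right; area = ∫[-4,4] (-2*w**2 + 32) dw = 512/3.

512/3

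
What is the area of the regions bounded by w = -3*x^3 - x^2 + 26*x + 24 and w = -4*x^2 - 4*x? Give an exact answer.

Set the curves equal: -3*x^3 - x^2 + 26*x + 24 = -4*x^2 - 4*x, so -3*x^3 + 3*x^2 + 30*x + 24 = 0, which factors as -3*(x - 4)*(x + 1)*(x + 2) = 0. The curves meet at x = -2, -1, 4.
On [-2, -1], w = -4*x^2 - 4*x is on top; that piece has area ∫[-2,-1] (-(-3*x^3 + 3*x^2 + 30*x + 24)) dx = 11/4.
On [-1, 4], w = -3*x^3 - x^2 + 26*x + 24 is on top; that piece has area ∫[-1,4] (-3*x^3 + 3*x^2 + 30*x + 24) dx = 875/4.
Total enclosed area = 11/4 + 875/4 = 443/2.

443/2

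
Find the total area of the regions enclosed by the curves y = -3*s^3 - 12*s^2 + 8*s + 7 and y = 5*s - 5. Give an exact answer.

253/4

Set the curves equal: -3*s^3 - 12*s^2 + 8*s + 7 = 5*s - 5, so -3*s^3 - 12*s^2 + 3*s + 12 = 0, which factors as -3*(s - 1)*(s + 1)*(s + 4) = 0. The curves meet at s = -4, -1, 1.
On [-4, -1], y = 5*s - 5 is on top; that piece has area ∫[-4,-1] (-(-3*s^3 - 12*s^2 + 3*s + 12)) ds = 189/4.
On [-1, 1], y = -3*s^3 - 12*s^2 + 8*s + 7 is on top; that piece has area ∫[-1,1] (-3*s^3 - 12*s^2 + 3*s + 12) ds = 16.
Total enclosed area = 189/4 + 16 = 253/4.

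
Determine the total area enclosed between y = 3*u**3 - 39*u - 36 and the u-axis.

1221/4

The curve meets the u-axis where 3*u**3 - 39*u - 36 = 0, i.e. 3*(u - 4)*(u + 1)*(u + 3) = 0, at u = -3, -1, 4.
On [-3, -1] the curve lies above the axis; ∫[-3,-1] (3*u**3 - 39*u - 36) du = 24, giving area 24.
On [-1, 4] the curve lies below the axis; ∫[-1,4] (3*u**3 - 39*u - 36) du = -1125/4, giving area 1125/4.
Total area = 24 + 1125/4 = 1221/4.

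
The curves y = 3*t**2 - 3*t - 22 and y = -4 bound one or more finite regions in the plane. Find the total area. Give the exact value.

Set the curves equal: 3*t**2 - 3*t - 22 = -4, so 3*t**2 - 3*t - 18 = 0, which factors as 3*(t - 3)*(t + 2) = 0. The curves meet at t = -2, 3.
On [-2, 3], y = -4 is on top; that piece has area ∫[-2,3] (-(3*t**2 - 3*t - 18)) dt = 125/2.

125/2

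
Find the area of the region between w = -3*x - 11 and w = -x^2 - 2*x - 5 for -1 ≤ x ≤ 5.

94/3

The difference (-3*x - 11) - (-x^2 - 2*x - 5) = x^2 - x - 6 changes sign at x = 3 inside [-1, 5], so split the integral there.
∫[-1,3] (x^2 - x - 6) dx = -56/3; the area of that piece is 56/3.
∫[3,5] (x^2 - x - 6) dx = 38/3.
Total area = 56/3 + 38/3 = 94/3.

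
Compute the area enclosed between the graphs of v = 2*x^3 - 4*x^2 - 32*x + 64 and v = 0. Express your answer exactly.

Set the curves equal: 2*x^3 - 4*x^2 - 32*x + 64 = 0, so 2*x^3 - 4*x^2 - 32*x + 64 = 0, which factors as 2*(x - 4)*(x - 2)*(x + 4) = 0. The curves meet at x = -4, 2, 4.
On [-4, 2], v = 2*x^3 - 4*x^2 - 32*x + 64 is on top; that piece has area ∫[-4,2] (2*x^3 - 4*x^2 - 32*x + 64) dx = 360.
On [2, 4], v = 0 is on top; that piece has area ∫[2,4] (-(2*x^3 - 4*x^2 - 32*x + 64)) dx = 56/3.
Total enclosed area = 360 + 56/3 = 1136/3.

1136/3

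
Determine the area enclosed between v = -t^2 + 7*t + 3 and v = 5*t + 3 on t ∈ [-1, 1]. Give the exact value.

2

The difference (-t^2 + 7*t + 3) - (5*t + 3) = -t^2 + 2*t changes sign at t = 0 inside [-1, 1], so split the integral there.
∫[-1,0] (-t^2 + 2*t) dt = -4/3; the area of that piece is 4/3.
∫[0,1] (-t^2 + 2*t) dt = 2/3.
Total area = 4/3 + 2/3 = 2.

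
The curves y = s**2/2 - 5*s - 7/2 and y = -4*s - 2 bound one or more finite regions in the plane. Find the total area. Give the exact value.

16/3

Set the curves equal: s**2/2 - 5*s - 7/2 = -4*s - 2, so s**2/2 - s - 3/2 = 0, which factors as (s - 3)*(s + 1)/2 = 0. The curves meet at s = -1, 3.
On [-1, 3], y = -4*s - 2 is on top; that piece has area ∫[-1,3] (-(s**2/2 - s - 3/2)) ds = 16/3.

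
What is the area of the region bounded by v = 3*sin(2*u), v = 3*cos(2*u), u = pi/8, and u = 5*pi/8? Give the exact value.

3*sqrt(2)

On [pi/8, 5*pi/8], (3*sin(2*u)) - (3*cos(2*u)) = 3*sin(2*u) - 3*cos(2*u) is ≥ 0 throughout, so the area is a single integral of |3*sin(2*u) - 3*cos(2*u)|.
∫[pi/8,5*pi/8] (3*sin(2*u) - 3*cos(2*u)) du = 3*sqrt(2).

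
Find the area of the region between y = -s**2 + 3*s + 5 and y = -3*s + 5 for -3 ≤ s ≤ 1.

The difference (-s**2 + 3*s + 5) - (-3*s + 5) = -s**2 + 6*s changes sign at s = 0 inside [-3, 1], so split the integral there.
∫[-3,0] (-s**2 + 6*s) ds = -36; the area of that piece is 36.
∫[0,1] (-s**2 + 6*s) ds = 8/3.
Total area = 36 + 8/3 = 116/3.

116/3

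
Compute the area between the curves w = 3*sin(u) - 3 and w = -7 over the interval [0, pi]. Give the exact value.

6 + 4*pi

On [0, pi], (3*sin(u) - 3) - (-7) = 3*sin(u) + 4 is ≥ 0 throughout, so the area is a single integral of |3*sin(u) + 4|.
∫[0,pi] (3*sin(u) + 4) du = 6 + 4*pi.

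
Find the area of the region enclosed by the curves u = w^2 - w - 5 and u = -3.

Both boundary curves give u as a function of w, so integrate with respect to w. Setting them equal: w^2 - w - 2 = 0, i.e. (w - 2)*(w + 1) = 0, so they meet at w = -1, 2.
For w in [-1, 2], u = w^2 - w - 5 is on the left; area = ∫[-1,2] (-(w^2 - w - 2)) dw = 9/2.

9/2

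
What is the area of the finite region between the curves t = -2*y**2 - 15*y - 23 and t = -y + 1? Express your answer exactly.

Both boundary curves give t as a function of y, so integrate with respect to y. Setting them equal: -2*y**2 - 14*y - 24 = 0, i.e. -2*(y + 3)*(y + 4) = 0, so they meet at y = -4, -3.
For y in [-4, -3], t = -2*y**2 - 15*y - 23 is on the right; area = ∫[-4,-3] (-2*y**2 - 14*y - 24) dy = 1/3.

1/3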